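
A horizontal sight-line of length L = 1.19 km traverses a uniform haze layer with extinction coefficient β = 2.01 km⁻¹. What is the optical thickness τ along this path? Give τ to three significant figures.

τ = β·L = 2.01 × 1.19 = 2.3919.

2.39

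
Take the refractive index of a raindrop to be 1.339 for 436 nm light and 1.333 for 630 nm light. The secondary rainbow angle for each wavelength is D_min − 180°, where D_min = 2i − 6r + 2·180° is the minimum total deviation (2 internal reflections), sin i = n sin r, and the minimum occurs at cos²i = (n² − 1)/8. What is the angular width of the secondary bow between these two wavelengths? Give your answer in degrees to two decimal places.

1.56°

At 436 nm (n = 1.339): cos²i = 0.09912 → i = 71.650°, r = 45.141°, D_min = 232.451°, rainbow angle = 52.451°.
At 630 nm (n = 1.333): cos²i = 0.09711 → i = 71.843°, r = 45.466°, D_min = 230.891°, rainbow angle = 50.891°.
Angular width = |52.451° − 50.891°| = 1.560°.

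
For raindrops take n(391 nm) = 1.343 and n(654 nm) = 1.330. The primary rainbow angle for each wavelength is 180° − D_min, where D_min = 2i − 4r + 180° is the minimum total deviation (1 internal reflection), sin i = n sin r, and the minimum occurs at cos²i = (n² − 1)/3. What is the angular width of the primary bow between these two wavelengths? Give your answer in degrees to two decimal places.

At 391 nm (n = 1.343): cos²i = 0.26788 → i = 58.830°, r = 39.577°, D_min = 139.354°, rainbow angle = 40.646°.
At 654 nm (n = 1.330): cos²i = 0.25630 → i = 59.585°, r = 40.422°, D_min = 137.484°, rainbow angle = 42.516°.
Angular width = |40.646° − 42.516°| = 1.871°.

1.87°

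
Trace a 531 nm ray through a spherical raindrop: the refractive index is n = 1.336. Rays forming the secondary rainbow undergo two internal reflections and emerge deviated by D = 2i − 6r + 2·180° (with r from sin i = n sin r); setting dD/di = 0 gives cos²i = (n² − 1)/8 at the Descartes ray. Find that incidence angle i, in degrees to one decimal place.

71.7°

cos²i = (1.336² − 1)/8 = (1.78490 − 1)/8 = 0.09811.
cos i = 0.31323, so i = 71.746°.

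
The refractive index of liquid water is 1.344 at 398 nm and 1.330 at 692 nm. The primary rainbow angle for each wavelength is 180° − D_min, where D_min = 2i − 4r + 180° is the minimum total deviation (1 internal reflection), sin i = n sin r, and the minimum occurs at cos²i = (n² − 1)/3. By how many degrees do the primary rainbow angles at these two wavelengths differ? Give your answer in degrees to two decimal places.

At 398 nm (n = 1.344): cos²i = 0.26878 → i = 58.772°, r = 39.512°, D_min = 139.495°, rainbow angle = 40.505°.
At 692 nm (n = 1.330): cos²i = 0.25630 → i = 59.585°, r = 40.422°, D_min = 137.484°, rainbow angle = 42.516°.
Angular width = |40.505° − 42.516°| = 2.011°.

2.01°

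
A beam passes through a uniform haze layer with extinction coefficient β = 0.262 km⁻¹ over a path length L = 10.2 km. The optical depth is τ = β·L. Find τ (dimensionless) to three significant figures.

τ = β·L = 0.262 × 10.2 = 2.6724.

2.67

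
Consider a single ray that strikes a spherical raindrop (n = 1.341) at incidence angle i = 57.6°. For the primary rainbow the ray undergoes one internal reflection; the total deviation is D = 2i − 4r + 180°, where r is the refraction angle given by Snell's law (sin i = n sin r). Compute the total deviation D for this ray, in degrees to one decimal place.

sin r = sin 57.6° / 1.341 = 0.8443/1.341 = 0.6296; r = 39.02°.
D = 2·57.6° − 4·39.02° + 180° = 115.20° − 156.09° + 180° = 139.11°.

139.1°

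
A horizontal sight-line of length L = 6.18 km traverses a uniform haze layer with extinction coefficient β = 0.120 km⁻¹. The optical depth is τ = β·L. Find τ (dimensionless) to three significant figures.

0.742

τ = β·L = 0.120 × 6.18 = 0.7416.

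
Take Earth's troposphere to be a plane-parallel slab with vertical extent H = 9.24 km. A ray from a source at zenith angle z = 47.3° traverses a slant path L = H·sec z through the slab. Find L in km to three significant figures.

13.6 km

sec z = 1/cos 47.3° = 1.4746.
L = 9.24 × 1.4746 = 13.625 km.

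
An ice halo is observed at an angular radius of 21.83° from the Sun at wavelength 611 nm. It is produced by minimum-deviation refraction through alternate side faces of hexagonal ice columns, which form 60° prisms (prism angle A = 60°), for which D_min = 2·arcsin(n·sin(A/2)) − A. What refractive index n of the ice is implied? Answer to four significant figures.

Rearranging: n = sin((D_min + A)/2) / sin(A/2).
(D_min + A)/2 = (21.83° + 60°)/2 = 40.915°.
n = sin 40.915° / sin 30° = 0.6549 / 0.5000 = 1.3099.

1.310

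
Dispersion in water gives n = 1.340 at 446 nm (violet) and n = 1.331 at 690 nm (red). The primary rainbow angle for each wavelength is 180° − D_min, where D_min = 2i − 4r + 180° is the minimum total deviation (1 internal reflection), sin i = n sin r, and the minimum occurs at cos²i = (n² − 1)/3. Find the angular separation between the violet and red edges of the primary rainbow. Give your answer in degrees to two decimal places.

1.30°

At 446 nm (n = 1.340): cos²i = 0.26520 → i = 59.004°, r = 39.770°, D_min = 138.929°, rainbow angle = 41.071°.
At 690 nm (n = 1.331): cos²i = 0.25719 → i = 59.527°, r = 40.356°, D_min = 137.630°, rainbow angle = 42.370°.
Angular width = |41.071° − 42.370°| = 1.299°.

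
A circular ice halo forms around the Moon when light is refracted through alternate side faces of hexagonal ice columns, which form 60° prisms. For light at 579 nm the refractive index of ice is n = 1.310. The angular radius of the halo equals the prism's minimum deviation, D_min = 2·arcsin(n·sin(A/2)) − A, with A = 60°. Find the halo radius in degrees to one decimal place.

21.8°

n·sin(A/2) = 1.310 × sin 30° = 1.310 × 0.5000 = 0.6550.
D_min = 2·arcsin(0.6550) − 60° = 2 × 40.920° − 60° = 21.839°.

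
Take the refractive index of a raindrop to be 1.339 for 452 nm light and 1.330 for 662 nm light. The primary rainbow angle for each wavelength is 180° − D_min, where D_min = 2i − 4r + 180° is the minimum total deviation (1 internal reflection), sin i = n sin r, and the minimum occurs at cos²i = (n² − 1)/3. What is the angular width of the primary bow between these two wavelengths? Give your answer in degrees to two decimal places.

At 452 nm (n = 1.339): cos²i = 0.26431 → i = 59.062°, r = 39.834°, D_min = 138.786°, rainbow angle = 41.214°.
At 662 nm (n = 1.330): cos²i = 0.25630 → i = 59.585°, r = 40.422°, D_min = 137.484°, rainbow angle = 42.516°.
Angular width = |41.214° − 42.516°| = 1.303°.

1.30°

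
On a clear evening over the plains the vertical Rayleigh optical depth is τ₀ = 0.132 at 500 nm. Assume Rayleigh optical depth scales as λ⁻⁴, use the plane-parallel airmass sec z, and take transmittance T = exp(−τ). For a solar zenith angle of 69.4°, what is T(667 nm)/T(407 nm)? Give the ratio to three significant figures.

Airmass: sec 69.4° = 2.8422.
τ(667 nm) = 0.132 × (500/667)⁴ × 2.8422 = 0.132 × 0.3158 × 2.8422 = 0.1185.
τ(407 nm) = 0.132 × (500/407)⁴ × 2.8422 = 0.132 × 2.2777 × 2.8422 = 0.8545.
T(667)/T(407) = exp(τ_B − τ_A) = exp(0.7361) = 2.0877.

2.09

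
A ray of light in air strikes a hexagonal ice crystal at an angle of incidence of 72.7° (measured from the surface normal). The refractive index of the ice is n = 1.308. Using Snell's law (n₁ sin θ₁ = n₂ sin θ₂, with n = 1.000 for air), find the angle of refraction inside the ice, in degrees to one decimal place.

Snell: sin θ_r = sin θ_i / n = sin 72.7° / 1.308 = 0.9548 / 1.308 = 0.7299.
θ_r = arcsin(0.7299) = 46.88°.

46.9°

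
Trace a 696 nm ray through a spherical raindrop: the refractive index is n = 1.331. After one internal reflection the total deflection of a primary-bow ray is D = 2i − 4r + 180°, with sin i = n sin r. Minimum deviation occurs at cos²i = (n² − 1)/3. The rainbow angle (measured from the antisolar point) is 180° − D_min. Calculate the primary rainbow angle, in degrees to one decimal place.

cos²i = (1.77156 − 1)/3 = 0.25719; i = arccos(0.50714) = 59.527°.
sin r = sin 59.527°/1.331 = 0.64753; r = 40.356°.
D_min = 2·59.527° − 4·40.356° + 180° = 137.630°.
Rainbow angle = 180° − D_min = 42.370°.

42.4°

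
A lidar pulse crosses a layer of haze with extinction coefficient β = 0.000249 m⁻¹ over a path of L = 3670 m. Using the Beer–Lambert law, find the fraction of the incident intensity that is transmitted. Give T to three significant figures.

τ = β·L = 0.000249 × 3670 = 0.9138.
T = exp(−0.9138) = 0.4010.

0.401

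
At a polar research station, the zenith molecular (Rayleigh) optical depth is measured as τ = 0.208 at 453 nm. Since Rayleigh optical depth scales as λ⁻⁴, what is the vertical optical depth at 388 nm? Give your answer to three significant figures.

0.386

τ(388 nm) = τ(453 nm) × (453/388)⁴ = 0.208 × (1.1675)⁴ = 0.208 × 1.8581 = 0.3865.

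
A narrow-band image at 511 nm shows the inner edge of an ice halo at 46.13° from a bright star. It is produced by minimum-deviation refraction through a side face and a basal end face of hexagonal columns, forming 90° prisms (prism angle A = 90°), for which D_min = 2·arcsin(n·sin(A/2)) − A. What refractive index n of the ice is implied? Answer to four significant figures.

Rearranging: n = sin((D_min + A)/2) / sin(A/2).
(D_min + A)/2 = (46.13° + 90°)/2 = 68.065°.
n = sin 68.065° / sin 45° = 0.9276 / 0.7071 = 1.3118.

1.312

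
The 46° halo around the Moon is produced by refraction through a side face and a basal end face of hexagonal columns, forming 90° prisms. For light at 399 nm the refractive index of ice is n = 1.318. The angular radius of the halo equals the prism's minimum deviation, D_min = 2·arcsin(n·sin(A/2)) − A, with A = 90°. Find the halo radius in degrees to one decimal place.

n·sin(A/2) = 1.318 × sin 45° = 1.318 × 0.7071 = 0.9320.
D_min = 2·arcsin(0.9320) − 90° = 2 × 68.743° − 90° = 47.487°.

47.5°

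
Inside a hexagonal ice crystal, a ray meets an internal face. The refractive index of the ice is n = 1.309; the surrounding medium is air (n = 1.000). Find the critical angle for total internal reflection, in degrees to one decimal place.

49.8°

sin θ_c = n_air / n = 1.000 / 1.309 = 0.7639.
θ_c = arcsin(0.7639) = 49.81°.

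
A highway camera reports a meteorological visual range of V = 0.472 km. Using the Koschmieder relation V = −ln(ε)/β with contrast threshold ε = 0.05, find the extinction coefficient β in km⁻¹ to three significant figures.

β = −ln(0.05) / V = 2.996 / 0.472 = 6.3469 km⁻¹.

6.35 km⁻¹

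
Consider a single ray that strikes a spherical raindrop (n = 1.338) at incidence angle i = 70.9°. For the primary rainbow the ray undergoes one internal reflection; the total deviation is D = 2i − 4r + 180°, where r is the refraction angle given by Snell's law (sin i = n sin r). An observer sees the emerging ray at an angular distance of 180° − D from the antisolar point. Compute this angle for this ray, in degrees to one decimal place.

sin r = sin 70.9° / 1.338 = 0.9449/1.338 = 0.7062; r = 44.93°.
D = 2·70.9° − 4·44.93° + 180° = 141.80° − 179.72° + 180° = 142.08°.
Angle from antisolar point = 180° − D = 37.92°.

37.9°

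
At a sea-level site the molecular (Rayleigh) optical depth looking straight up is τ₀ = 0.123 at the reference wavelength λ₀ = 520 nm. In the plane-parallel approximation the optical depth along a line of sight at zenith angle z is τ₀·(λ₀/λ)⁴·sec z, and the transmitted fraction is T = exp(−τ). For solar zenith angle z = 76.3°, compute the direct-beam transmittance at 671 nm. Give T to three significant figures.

0.829

sec 76.3° = 4.2223.
τ = 0.123 × (520/671)⁴ × 4.2223 = 0.123 × 0.3607 × 4.2223 = 0.1873.
T = exp(−0.1873) = 0.8292.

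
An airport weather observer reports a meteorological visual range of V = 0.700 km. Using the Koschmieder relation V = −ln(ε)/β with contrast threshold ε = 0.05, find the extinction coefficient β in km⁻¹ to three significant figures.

β = −ln(0.05) / V = 2.996 / 0.700 = 4.2796 km⁻¹.

4.28 km⁻¹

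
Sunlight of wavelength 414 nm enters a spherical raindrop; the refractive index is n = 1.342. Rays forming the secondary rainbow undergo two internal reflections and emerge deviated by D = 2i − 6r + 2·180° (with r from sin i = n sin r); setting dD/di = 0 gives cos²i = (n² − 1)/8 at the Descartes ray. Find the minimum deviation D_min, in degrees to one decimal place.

233.2°

cos²i = (1.80096 − 1)/8 = 0.10012; i = arccos(0.31642) = 71.554°.
sin r = sin 71.554°/1.342 = 0.70687; r = 44.981°.
D_min = 2·71.554° − 6·44.981° + 360° = 233.222°.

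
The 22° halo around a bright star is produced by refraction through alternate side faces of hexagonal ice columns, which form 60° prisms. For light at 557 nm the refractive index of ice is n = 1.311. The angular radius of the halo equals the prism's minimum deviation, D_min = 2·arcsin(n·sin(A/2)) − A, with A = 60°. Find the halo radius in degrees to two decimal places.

21.92°

n·sin(A/2) = 1.311 × sin 30° = 1.311 × 0.5000 = 0.6555.
D_min = 2·arcsin(0.6555) − 60° = 2 × 40.958° − 60° = 21.915°.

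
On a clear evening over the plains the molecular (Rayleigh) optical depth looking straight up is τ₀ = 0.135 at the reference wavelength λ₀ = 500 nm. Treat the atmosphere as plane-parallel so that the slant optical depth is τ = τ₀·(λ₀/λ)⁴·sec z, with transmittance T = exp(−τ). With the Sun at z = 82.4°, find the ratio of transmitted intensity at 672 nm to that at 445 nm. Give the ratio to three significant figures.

Airmass: sec 82.4° = 7.5611.
τ(672 nm) = 0.135 × (500/672)⁴ × 7.5611 = 0.135 × 0.3065 × 7.5611 = 0.3128.
τ(445 nm) = 0.135 × (500/445)⁴ × 7.5611 = 0.135 × 1.5938 × 7.5611 = 1.6269.
T(672)/T(445) = exp(τ_B − τ_A) = exp(1.3140) = 3.7212.

3.72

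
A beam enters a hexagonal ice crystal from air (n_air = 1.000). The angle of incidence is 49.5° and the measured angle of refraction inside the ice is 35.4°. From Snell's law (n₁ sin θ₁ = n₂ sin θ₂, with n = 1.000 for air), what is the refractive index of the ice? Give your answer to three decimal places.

1.313

n = sin θ_i / sin θ_r = sin 49.5° / sin 35.4° = 0.7604 / 0.5793 = 1.3127.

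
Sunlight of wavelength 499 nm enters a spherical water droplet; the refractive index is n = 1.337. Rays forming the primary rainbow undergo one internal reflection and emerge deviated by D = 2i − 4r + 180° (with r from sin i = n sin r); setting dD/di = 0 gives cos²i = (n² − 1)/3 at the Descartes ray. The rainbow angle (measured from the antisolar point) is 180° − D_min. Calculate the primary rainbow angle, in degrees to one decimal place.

cos²i = (1.78757 − 1)/3 = 0.26252; i = arccos(0.51237) = 59.178°.
sin r = sin 59.178°/1.337 = 0.64231; r = 39.964°.
D_min = 2·59.178° − 4·39.964° + 180° = 138.500°.
Rainbow angle = 180° − D_min = 41.500°.

41.5°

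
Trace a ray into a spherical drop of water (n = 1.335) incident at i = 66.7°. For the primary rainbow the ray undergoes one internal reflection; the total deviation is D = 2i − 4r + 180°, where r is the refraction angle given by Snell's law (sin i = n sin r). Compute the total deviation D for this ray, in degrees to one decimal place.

sin r = sin 66.7° / 1.335 = 0.9184/1.335 = 0.6880; r = 43.47°.
D = 2·66.7° − 4·43.47° + 180° = 133.40° − 173.88° + 180° = 139.52°.

139.5°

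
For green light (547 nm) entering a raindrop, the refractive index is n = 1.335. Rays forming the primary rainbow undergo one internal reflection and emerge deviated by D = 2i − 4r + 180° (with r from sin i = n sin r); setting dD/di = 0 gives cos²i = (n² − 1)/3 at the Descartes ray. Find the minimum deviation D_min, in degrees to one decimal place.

cos²i = (1.78222 − 1)/3 = 0.26074; i = arccos(0.51063) = 59.294°.
sin r = sin 59.294°/1.335 = 0.64405; r = 40.094°.
D_min = 2·59.294° − 4·40.094° + 180° = 138.212°.

138.2°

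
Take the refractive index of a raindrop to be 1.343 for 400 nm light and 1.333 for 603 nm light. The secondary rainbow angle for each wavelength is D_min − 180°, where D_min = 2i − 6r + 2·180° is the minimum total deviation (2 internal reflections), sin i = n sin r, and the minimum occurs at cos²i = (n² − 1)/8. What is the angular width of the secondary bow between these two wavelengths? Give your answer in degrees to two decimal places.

2.59°

At 400 nm (n = 1.343): cos²i = 0.10046 → i = 71.522°, r = 44.928°, D_min = 233.478°, rainbow angle = 53.478°.
At 603 nm (n = 1.333): cos²i = 0.09711 → i = 71.843°, r = 45.466°, D_min = 230.891°, rainbow angle = 50.891°.
Angular width = |53.478° − 50.891°| = 2.587°.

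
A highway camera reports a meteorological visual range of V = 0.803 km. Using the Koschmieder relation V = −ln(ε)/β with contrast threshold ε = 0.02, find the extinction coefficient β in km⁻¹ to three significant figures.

4.87 km⁻¹

β = −ln(0.02) / V = 3.912 / 0.803 = 4.8718 km⁻¹.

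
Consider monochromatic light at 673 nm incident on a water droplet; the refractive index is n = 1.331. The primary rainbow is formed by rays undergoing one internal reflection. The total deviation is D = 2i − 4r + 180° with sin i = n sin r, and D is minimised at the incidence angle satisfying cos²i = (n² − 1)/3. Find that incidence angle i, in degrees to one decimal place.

cos²i = (1.331² − 1)/3 = (1.77156 − 1)/3 = 0.25719.
cos i = 0.50714, so i = 59.527°.

59.5°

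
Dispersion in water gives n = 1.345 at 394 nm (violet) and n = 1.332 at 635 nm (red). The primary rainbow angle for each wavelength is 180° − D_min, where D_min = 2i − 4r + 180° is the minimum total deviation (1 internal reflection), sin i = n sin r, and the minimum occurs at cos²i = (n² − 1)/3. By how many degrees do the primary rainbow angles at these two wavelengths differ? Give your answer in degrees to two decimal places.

At 394 nm (n = 1.345): cos²i = 0.26967 → i = 58.715°, r = 39.448°, D_min = 139.635°, rainbow angle = 40.365°.
At 635 nm (n = 1.332): cos²i = 0.25807 → i = 59.469°, r = 40.290°, D_min = 137.776°, rainbow angle = 42.224°.
Angular width = |40.365° − 42.224°| = 1.859°.

1.86°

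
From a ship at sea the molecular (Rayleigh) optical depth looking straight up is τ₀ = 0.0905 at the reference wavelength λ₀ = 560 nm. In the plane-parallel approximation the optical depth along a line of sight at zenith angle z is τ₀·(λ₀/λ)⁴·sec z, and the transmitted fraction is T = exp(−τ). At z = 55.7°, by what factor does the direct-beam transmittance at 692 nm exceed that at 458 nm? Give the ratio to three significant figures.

1.34

Airmass: sec 55.7° = 1.7745.
τ(692 nm) = 0.0905 × (560/692)⁴ × 1.7745 = 0.0905 × 0.4289 × 1.7745 = 0.0689.
τ(458 nm) = 0.0905 × (560/458)⁴ × 1.7745 = 0.0905 × 2.2351 × 1.7745 = 0.3589.
T(692)/T(458) = exp(τ_B − τ_A) = exp(0.2901) = 1.3365.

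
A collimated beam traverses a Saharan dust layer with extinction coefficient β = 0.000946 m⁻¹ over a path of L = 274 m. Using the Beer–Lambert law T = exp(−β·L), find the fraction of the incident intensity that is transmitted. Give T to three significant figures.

τ = β·L = 0.000946 × 274 = 0.2592.
T = exp(−0.2592) = 0.7717.

0.772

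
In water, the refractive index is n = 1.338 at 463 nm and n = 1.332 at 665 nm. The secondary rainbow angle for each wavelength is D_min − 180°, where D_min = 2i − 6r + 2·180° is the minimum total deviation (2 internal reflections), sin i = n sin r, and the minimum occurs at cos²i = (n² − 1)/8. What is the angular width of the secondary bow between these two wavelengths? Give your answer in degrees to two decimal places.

At 463 nm (n = 1.338): cos²i = 0.09878 → i = 71.682°, r = 45.195°, D_min = 232.193°, rainbow angle = 52.193°.
At 665 nm (n = 1.332): cos²i = 0.09678 → i = 71.875°, r = 45.520°, D_min = 230.628°, rainbow angle = 50.628°.
Angular width = |52.193° − 50.628°| = 1.564°.

1.56°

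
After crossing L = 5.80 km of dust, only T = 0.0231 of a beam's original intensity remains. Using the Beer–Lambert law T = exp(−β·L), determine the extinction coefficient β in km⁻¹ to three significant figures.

Beer–Lambert: T = exp(−βL) ⇒ β = −ln(T)/L = −ln(0.0231)/5.80 = 3.7679/5.80 = 0.6496 km⁻¹.

0.650 km⁻¹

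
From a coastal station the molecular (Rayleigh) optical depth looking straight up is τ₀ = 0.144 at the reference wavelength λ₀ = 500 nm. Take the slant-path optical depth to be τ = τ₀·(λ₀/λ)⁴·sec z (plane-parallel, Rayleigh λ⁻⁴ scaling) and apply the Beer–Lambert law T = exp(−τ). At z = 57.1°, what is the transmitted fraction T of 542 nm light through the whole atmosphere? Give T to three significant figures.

sec 57.1° = 1.8410.
τ = 0.144 × (500/542)⁴ × 1.8410 = 0.144 × 0.7242 × 1.8410 = 0.1920.
T = exp(−0.1920) = 0.8253.

0.825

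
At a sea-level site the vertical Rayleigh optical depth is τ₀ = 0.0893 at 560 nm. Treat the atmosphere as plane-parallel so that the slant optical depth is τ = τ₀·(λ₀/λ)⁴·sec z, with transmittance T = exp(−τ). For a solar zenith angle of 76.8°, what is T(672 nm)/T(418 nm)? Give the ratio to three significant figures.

2.92

Airmass: sec 76.8° = 4.3792.
τ(672 nm) = 0.0893 × (560/672)⁴ × 4.3792 = 0.0893 × 0.4823 × 4.3792 = 0.1886.
τ(418 nm) = 0.0893 × (560/418)⁴ × 4.3792 = 0.0893 × 3.2214 × 4.3792 = 1.2598.
T(672)/T(418) = exp(τ_B − τ_A) = exp(1.0712) = 2.9189.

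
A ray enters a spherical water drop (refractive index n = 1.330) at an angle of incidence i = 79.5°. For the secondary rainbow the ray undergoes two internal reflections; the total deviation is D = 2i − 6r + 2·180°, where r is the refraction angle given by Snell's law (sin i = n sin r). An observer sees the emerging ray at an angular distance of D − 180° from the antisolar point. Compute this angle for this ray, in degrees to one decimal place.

53.0°

sin r = sin 79.5° / 1.330 = 0.9833/1.330 = 0.7393; r = 47.67°.
D = 2·79.5° − 6·47.67° + 2·180° = 159.00° − 286.03° + 360° = 232.97°.
Angle from antisolar point = D − 180° = 52.97°.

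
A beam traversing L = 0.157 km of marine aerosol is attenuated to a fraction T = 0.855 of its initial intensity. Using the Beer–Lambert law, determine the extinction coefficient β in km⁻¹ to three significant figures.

Beer–Lambert: T = exp(−βL) ⇒ β = −ln(T)/L = −ln(0.855)/0.157 = 0.1567/0.157 = 0.9978 km⁻¹.

0.998 km⁻¹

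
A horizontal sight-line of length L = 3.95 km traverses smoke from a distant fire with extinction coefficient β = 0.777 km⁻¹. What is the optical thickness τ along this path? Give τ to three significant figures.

3.07

τ = β·L = 0.777 × 3.95 = 3.0692.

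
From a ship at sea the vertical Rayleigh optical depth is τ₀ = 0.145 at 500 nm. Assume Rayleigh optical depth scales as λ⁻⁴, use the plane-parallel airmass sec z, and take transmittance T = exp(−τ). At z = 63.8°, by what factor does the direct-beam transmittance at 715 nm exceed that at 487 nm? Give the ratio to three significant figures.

Airmass: sec 63.8° = 2.2650.
τ(715 nm) = 0.145 × (500/715)⁴ × 2.2650 = 0.145 × 0.2391 × 2.2650 = 0.0785.
τ(487 nm) = 0.145 × (500/487)⁴ × 2.2650 = 0.145 × 1.1111 × 2.2650 = 0.3649.
T(715)/T(487) = exp(τ_B − τ_A) = exp(0.2864) = 1.3316.

1.33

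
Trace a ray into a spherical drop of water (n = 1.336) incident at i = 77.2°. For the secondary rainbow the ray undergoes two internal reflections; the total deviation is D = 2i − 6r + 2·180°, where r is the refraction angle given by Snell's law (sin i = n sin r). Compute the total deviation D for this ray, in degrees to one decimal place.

233.1°

sin r = sin 77.2° / 1.336 = 0.9751/1.336 = 0.7299; r = 46.88°.
D = 2·77.2° − 6·46.88° + 2·180° = 154.40° − 281.27° + 360° = 233.13°.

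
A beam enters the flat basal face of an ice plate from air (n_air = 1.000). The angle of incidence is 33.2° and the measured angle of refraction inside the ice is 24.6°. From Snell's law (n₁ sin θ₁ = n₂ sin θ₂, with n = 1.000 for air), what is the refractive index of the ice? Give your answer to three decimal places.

n = sin θ_i / sin θ_r = sin 33.2° / sin 24.6° = 0.5476 / 0.4163 = 1.3154.

1.315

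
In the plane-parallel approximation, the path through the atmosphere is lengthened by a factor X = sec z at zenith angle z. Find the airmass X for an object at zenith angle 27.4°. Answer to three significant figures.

1.13

X = sec z = 1/cos 27.4° = 1/0.8878 = 1.1264.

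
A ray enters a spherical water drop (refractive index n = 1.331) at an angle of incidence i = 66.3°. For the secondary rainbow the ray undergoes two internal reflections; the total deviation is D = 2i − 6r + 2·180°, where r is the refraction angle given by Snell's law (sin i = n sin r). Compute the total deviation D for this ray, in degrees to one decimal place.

sin r = sin 66.3° / 1.331 = 0.9157/1.331 = 0.6880; r = 43.47°.
D = 2·66.3° − 6·43.47° + 2·180° = 132.60° − 260.81° + 360° = 231.79°.

231.8°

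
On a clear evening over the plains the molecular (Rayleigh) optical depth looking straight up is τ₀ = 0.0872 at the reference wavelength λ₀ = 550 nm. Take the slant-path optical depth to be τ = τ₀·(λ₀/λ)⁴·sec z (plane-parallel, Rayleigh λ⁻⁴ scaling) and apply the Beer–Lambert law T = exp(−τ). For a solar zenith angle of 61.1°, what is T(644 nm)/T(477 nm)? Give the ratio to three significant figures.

1.25

Airmass: sec 61.1° = 2.0692.
τ(644 nm) = 0.0872 × (550/644)⁴ × 2.0692 = 0.0872 × 0.5320 × 2.0692 = 0.0960.
τ(477 nm) = 0.0872 × (550/477)⁴ × 2.0692 = 0.0872 × 1.7676 × 2.0692 = 0.3189.
T(644)/T(477) = exp(τ_B − τ_A) = exp(0.2229) = 1.2497.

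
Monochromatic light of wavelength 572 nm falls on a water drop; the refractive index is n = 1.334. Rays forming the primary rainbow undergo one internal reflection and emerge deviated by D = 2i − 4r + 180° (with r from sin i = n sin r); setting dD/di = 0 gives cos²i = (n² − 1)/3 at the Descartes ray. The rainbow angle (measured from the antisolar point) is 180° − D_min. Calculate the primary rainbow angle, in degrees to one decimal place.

cos²i = (1.77956 − 1)/3 = 0.25985; i = arccos(0.50976) = 59.352°.
sin r = sin 59.352°/1.334 = 0.64492; r = 40.159°.
D_min = 2·59.352° − 4·40.159° + 180° = 138.067°.
Rainbow angle = 180° − D_min = 41.933°.

41.9°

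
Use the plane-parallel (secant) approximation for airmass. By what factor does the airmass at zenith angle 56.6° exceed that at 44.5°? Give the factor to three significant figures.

1.30

X(56.6°)/X(44.5°) = sec 56.6° / sec 44.5° = cos 44.5° / cos 56.6° = 0.7133/0.5505 = 1.2957.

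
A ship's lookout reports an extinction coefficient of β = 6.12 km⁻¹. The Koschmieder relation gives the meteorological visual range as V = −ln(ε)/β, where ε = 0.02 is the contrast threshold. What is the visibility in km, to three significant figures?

V = −ln(0.02) / 6.12 = 3.912 / 6.12 = 0.6392 km.

0.639 km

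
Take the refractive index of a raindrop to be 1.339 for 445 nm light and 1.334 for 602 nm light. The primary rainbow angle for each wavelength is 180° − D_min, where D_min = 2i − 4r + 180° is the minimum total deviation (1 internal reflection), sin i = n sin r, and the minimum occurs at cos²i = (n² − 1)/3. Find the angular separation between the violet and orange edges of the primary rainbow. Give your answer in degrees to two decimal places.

0.72°

At 445 nm (n = 1.339): cos²i = 0.26431 → i = 59.062°, r = 39.834°, D_min = 138.786°, rainbow angle = 41.214°.
At 602 nm (n = 1.334): cos²i = 0.25985 → i = 59.352°, r = 40.159°, D_min = 138.067°, rainbow angle = 41.933°.
Angular width = |41.214° − 41.933°| = 0.719°.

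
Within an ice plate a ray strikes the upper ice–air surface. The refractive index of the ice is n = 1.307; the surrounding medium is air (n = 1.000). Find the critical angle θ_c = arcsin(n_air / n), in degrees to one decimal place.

sin θ_c = n_air / n = 1.000 / 1.307 = 0.7651.
θ_c = arcsin(0.7651) = 49.92°.

49.9°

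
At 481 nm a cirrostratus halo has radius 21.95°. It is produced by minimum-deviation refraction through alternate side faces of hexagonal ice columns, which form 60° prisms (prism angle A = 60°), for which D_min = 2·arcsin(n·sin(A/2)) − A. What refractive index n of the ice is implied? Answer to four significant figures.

Rearranging: n = sin((D_min + A)/2) / sin(A/2).
(D_min + A)/2 = (21.95° + 60°)/2 = 40.975°.
n = sin 40.975° / sin 30° = 0.6557 / 0.5000 = 1.3115.

1.311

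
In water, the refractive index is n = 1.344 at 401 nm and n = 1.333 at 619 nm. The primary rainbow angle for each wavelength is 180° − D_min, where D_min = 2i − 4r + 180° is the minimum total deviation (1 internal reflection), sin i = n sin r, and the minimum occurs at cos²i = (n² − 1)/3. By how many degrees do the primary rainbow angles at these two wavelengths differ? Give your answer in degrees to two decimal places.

At 401 nm (n = 1.344): cos²i = 0.26878 → i = 58.772°, r = 39.512°, D_min = 139.495°, rainbow angle = 40.505°.
At 619 nm (n = 1.333): cos²i = 0.25896 → i = 59.410°, r = 40.225°, D_min = 137.922°, rainbow angle = 42.078°.
Angular width = |40.505° − 42.078°| = 1.573°.

1.57°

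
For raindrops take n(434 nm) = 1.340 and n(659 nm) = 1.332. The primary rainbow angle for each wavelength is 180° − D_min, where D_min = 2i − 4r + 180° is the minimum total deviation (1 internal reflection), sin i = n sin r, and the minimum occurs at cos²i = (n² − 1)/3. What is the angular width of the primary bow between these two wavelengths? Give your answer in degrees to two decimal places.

At 434 nm (n = 1.340): cos²i = 0.26520 → i = 59.004°, r = 39.770°, D_min = 138.929°, rainbow angle = 41.071°.
At 659 nm (n = 1.332): cos²i = 0.25807 → i = 59.469°, r = 40.290°, D_min = 137.776°, rainbow angle = 42.224°.
Angular width = |41.071° − 42.224°| = 1.153°.

1.15°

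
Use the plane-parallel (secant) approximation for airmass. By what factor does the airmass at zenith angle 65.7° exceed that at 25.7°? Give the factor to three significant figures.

X(65.7°)/X(25.7°) = sec 65.7° / sec 25.7° = cos 25.7° / cos 65.7° = 0.9011/0.4115 = 2.1897.

2.19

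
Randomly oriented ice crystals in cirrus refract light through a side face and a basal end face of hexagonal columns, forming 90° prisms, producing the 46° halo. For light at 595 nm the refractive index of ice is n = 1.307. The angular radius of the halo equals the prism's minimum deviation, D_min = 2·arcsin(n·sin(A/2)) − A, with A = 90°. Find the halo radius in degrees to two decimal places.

n·sin(A/2) = 1.307 × sin 45° = 1.307 × 0.7071 = 0.9242.
D_min = 2·arcsin(0.9242) − 90° = 2 × 67.546° − 90° = 45.093°.

45.09°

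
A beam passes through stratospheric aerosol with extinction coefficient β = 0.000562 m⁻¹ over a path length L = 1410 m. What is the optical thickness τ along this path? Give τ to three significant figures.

τ = β·L = 0.000562 × 1410 = 0.7924.

0.792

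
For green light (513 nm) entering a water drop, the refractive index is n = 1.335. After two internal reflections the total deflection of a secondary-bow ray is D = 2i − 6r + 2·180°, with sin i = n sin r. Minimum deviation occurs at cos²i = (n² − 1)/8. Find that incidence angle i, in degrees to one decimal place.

cos²i = (1.335² − 1)/8 = (1.78222 − 1)/8 = 0.09778.
cos i = 0.31269, so i = 71.778°.

71.8°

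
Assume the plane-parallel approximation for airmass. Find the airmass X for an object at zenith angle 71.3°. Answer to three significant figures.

X = sec z = 1/cos 71.3° = 1/0.3206 = 3.1190.

3.12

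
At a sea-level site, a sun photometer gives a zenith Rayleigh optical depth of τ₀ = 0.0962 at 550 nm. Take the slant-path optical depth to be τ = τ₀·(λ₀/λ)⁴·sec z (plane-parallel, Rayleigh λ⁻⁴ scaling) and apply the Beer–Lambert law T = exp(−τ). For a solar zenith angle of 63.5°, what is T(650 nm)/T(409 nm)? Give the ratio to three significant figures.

Airmass: sec 63.5° = 2.2412.
τ(650 nm) = 0.0962 × (550/650)⁴ × 2.2412 = 0.0962 × 0.5126 × 2.2412 = 0.1105.
τ(409 nm) = 0.0962 × (550/409)⁴ × 2.2412 = 0.0962 × 3.2701 × 2.2412 = 0.7050.
T(650)/T(409) = exp(τ_B − τ_A) = exp(0.5945) = 1.8121.

1.81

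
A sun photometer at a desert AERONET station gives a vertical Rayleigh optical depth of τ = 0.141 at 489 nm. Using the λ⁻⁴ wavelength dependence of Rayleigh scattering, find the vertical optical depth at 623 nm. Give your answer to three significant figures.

0.0535

τ(623 nm) = τ(489 nm) × (489/623)⁴ = 0.141 × (0.7849)⁴ = 0.141 × 0.3796 = 0.0535.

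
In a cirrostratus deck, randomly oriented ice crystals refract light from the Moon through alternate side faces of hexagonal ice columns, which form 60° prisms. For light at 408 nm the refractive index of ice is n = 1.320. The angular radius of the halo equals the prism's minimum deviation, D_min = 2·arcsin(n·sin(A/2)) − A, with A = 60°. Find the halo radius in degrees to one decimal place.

22.6°

n·sin(A/2) = 1.320 × sin 30° = 1.320 × 0.5000 = 0.6600.
D_min = 2·arcsin(0.6600) − 60° = 2 × 41.300° − 60° = 22.600°.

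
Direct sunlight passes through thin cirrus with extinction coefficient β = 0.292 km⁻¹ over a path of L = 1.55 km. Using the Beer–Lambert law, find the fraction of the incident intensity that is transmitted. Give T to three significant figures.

0.636

τ = β·L = 0.292 × 1.55 = 0.4526.
T = exp(−0.4526) = 0.6360.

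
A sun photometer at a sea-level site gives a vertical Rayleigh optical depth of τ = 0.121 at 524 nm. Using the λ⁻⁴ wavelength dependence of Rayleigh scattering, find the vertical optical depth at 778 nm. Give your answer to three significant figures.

τ(778 nm) = τ(524 nm) × (524/778)⁴ = 0.121 × (0.6735)⁴ = 0.121 × 0.2058 = 0.0249.

0.0249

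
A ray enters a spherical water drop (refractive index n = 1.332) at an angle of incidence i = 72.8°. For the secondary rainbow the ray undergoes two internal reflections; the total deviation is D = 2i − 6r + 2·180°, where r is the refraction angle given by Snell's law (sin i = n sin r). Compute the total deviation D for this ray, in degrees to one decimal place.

230.7°

sin r = sin 72.8° / 1.332 = 0.9553/1.332 = 0.7172; r = 45.82°.
D = 2·72.8° − 6·45.82° + 2·180° = 145.60° − 274.93° + 360° = 230.67°.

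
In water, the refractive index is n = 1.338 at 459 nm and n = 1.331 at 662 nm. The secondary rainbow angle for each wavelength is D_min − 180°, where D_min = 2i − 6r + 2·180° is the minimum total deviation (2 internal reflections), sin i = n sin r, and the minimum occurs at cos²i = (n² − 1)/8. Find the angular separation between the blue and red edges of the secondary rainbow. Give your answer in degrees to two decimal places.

1.83°

At 459 nm (n = 1.338): cos²i = 0.09878 → i = 71.682°, r = 45.195°, D_min = 232.193°, rainbow angle = 52.193°.
At 662 nm (n = 1.331): cos²i = 0.09645 → i = 71.907°, r = 45.575°, D_min = 230.365°, rainbow angle = 50.365°.
Angular width = |52.193° − 50.365°| = 1.828°.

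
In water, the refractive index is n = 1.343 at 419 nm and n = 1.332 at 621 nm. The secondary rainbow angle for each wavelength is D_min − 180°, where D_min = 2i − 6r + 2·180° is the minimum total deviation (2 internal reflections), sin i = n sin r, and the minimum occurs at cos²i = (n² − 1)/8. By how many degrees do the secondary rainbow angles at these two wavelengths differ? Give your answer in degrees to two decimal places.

2.85°

At 419 nm (n = 1.343): cos²i = 0.10046 → i = 71.522°, r = 44.928°, D_min = 233.478°, rainbow angle = 53.478°.
At 621 nm (n = 1.332): cos²i = 0.09678 → i = 71.875°, r = 45.520°, D_min = 230.628°, rainbow angle = 50.628°.
Angular width = |53.478° − 50.628°| = 2.849°.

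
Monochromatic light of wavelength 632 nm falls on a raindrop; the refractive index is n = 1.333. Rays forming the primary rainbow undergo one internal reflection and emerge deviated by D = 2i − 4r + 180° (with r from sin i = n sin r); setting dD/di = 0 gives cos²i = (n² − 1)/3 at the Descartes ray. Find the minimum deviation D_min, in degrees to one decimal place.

cos²i = (1.77689 − 1)/3 = 0.25896; i = arccos(0.50888) = 59.410°.
sin r = sin 59.410°/1.333 = 0.64579; r = 40.225°.
D_min = 2·59.410° − 4·40.225° + 180° = 137.922°.

137.9°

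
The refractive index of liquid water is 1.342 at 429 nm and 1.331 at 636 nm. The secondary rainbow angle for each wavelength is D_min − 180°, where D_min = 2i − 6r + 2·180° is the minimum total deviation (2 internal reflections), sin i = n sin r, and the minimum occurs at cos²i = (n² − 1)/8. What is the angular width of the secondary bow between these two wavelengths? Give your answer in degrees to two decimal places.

At 429 nm (n = 1.342): cos²i = 0.10012 → i = 71.554°, r = 44.981°, D_min = 233.222°, rainbow angle = 53.222°.
At 636 nm (n = 1.331): cos²i = 0.09645 → i = 71.907°, r = 45.575°, D_min = 230.365°, rainbow angle = 50.365°.
Angular width = |53.222° − 50.365°| = 2.857°.

2.86°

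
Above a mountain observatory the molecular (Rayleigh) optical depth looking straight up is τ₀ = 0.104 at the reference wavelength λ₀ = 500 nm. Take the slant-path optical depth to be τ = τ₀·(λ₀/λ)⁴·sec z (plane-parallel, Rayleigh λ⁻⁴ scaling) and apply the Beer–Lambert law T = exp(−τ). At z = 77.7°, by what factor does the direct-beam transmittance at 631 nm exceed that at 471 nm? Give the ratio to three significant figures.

1.53

Airmass: sec 77.7° = 4.6942.
τ(631 nm) = 0.104 × (500/631)⁴ × 4.6942 = 0.104 × 0.3942 × 4.6942 = 0.1925.
τ(471 nm) = 0.104 × (500/471)⁴ × 4.6942 = 0.104 × 1.2700 × 4.6942 = 0.6200.
T(631)/T(471) = exp(τ_B − τ_A) = exp(0.4275) = 1.5335.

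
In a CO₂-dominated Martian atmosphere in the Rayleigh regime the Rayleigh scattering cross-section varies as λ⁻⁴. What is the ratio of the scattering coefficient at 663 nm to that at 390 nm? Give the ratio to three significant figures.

0.120

Rayleigh scattering ∝ λ⁻⁴, so the ratio of coefficients is the inverse fourth power of the wavelength ratio.
σ(663)/σ(390) = (390/663)⁴ = (0.5882)⁴ = 0.1197.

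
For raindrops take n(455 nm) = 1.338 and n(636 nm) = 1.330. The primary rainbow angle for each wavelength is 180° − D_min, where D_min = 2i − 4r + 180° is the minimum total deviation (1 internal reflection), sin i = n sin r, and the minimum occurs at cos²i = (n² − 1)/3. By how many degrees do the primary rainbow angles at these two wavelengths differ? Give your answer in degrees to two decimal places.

At 455 nm (n = 1.338): cos²i = 0.26341 → i = 59.120°, r = 39.899°, D_min = 138.643°, rainbow angle = 41.357°.
At 636 nm (n = 1.330): cos²i = 0.25630 → i = 59.585°, r = 40.422°, D_min = 137.484°, rainbow angle = 42.516°.
Angular width = |41.357° − 42.516°| = 1.160°.

1.16°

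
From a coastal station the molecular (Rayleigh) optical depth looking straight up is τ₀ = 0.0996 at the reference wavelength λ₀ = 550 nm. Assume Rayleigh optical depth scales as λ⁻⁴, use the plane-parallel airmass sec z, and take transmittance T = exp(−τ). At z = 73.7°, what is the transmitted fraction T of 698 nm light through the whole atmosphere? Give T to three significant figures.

0.872

sec 73.7° = 3.5629.
τ = 0.0996 × (550/698)⁴ × 3.5629 = 0.0996 × 0.3855 × 3.5629 = 0.1368.
T = exp(−0.1368) = 0.8721.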